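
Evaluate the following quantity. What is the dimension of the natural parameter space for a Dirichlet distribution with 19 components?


Exponential family dimension calculation:
Dirichlet with 19 components has 19 natural parameters.

19


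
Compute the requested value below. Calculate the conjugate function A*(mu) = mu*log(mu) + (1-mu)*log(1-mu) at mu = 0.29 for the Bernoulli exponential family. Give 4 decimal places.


Legendre transform for Bernoulli:
A*(mu) = mu*log(mu) + (1-mu)*log(1-mu).
mu = 0.29, 1-mu = 0.71.
mu*log(mu) = 0.29*log(0.29) = -0.358984.
(1-mu)*log(1-mu) = 0.71*log(0.71) = -0.243168.
A* = -0.358984 + -0.243168 = -0.6022

-0.6022


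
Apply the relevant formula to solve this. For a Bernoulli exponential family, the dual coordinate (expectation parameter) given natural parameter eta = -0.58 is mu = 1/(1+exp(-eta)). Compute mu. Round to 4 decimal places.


Dual coordinate (expectation parameter) for Bernoulli:
mu = 1/(1+exp(-eta)).
eta = -0.58.
exp(-eta) = exp(0.58) = 1.786038.
mu = 1/(1+1.786038) = 0.3589

0.3589


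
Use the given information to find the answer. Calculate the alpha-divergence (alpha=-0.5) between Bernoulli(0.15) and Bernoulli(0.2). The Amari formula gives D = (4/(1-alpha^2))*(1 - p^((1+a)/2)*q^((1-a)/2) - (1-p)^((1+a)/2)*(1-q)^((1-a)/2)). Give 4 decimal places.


Amari alpha-divergence:
D = (4/(1-alpha^2))*(1 - p^((1+a)/2)*q^((1-a)/2) - (1-p)^((1+a)/2)*(1-q)^((1-a)/2)).
alpha = -0.5, p = 0.15, q = 0.2.
e1 = (1+alpha)/2 = 0.25, e2 = (1-alpha)/2 = 0.75.
t1 = p^e1 * q^e2 = 0.15^0.25 * 0.2^0.75 = 0.186121.
t2 = (1-p)^e1 * (1-q)^e2 = 0.85^0.25 * 0.8^0.75 = 0.812217.
4/(1-alpha^2) = 5.333333.
D = 5.333333*(1 - 0.186121 - 0.812217) = 0.0089

0.0089


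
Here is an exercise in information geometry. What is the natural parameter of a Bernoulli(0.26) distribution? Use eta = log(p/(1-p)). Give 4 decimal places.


Natural parameter for Bernoulli: eta = log(p/(1-p)).
p = 0.26, 1-p = 0.74.
p/(1-p) = 0.351351.
eta = log(0.351351) = -1.0460

-1.0460


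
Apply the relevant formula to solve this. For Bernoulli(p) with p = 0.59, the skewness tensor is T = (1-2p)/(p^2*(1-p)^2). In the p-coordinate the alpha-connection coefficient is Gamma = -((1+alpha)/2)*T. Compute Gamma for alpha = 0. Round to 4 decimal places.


Skewness (Amari-Chentsov) tensor: T = (1-2p)/(p^2*(1-p)^2).
p = 0.59, 1-2p = -0.18, p^2 = 0.3481, (1-p)^2 = 0.1681.
T = -0.18/(0.3481 * 0.1681) = -3.076102.
In the p-coordinate, Gamma^(alpha) = Gamma^(0) - (alpha/2)*T with Gamma^(0) = (1/2)*g'(p) = -T/2,
so Gamma^(alpha) = -((1+alpha)/2)*T.
alpha = 0, -(1+alpha)/2 = -0.5.
Gamma = -0.5 * -3.076102 = 1.5381

1.5381


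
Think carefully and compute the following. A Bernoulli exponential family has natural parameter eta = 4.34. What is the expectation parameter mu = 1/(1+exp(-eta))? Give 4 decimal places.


Dual coordinate (expectation parameter) for Bernoulli:
mu = 1/(1+exp(-eta)).
eta = 4.34.
exp(-eta) = exp(-4.34) = 0.013037.
mu = 1/(1+0.013037) = 0.9871

0.9871


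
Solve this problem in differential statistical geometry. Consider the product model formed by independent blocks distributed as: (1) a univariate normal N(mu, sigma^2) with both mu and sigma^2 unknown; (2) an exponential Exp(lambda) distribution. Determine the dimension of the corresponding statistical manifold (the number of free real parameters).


The dimension of a statistical manifold equals the number of free
(independent) real parameters of the model. For a product of independent
blocks the parameter counts add.
- normal (mu, sigma^2): 2.
- exponential (lambda): 1.
Total = 2 + 1 = 3.
Dimension = 3

3


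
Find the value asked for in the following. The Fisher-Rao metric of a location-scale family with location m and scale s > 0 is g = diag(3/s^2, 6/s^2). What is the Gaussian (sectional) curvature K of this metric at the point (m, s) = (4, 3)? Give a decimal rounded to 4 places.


The metric has the form g = (A dm^2 + B ds^2)/s^2 with A = 3, B = 6.
Substitute u = sqrt(A/B)*m: g = B*(du^2 + ds^2)/s^2, i.e. B times the
Poincare upper half-plane metric, which has constant Gaussian curvature -1.
Scaling a 2D metric by a constant c divides the Gaussian curvature by c,
so K = -1/B = -1/(6) = -0.1667 everywhere (the point (m, s) = (4, 3) is irrelevant:
the curvature is constant).
The requested Gaussian curvature is K = -0.1667.

-0.1667


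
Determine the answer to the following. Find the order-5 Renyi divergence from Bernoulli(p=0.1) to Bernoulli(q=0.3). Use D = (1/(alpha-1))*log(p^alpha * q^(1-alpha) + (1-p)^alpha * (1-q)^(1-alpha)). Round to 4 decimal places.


Renyi divergence of order alpha between Bernoulli distributions:
D = (1/(alpha-1))*log(p^alpha * q^(1-alpha) + (1-p)^alpha * (1-q)^(1-alpha)).
alpha = 5, p = 0.1, q = 0.3.
p^alpha * q^(1-alpha) = 0.1^5 * 0.3^-4 = 0.001235.
(1-p)^alpha * (1-q)^(1-alpha) = 0.9^5 * 0.7^-4 = 2.45935.
sum = 0.001235 + 2.45935 = 2.460585.
D = (1/4)*log(2.460585) = 0.2251

0.2251


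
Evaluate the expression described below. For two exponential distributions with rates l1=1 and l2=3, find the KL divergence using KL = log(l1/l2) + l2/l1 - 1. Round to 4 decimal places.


KL divergence for exponential family:
KL = log(l1/l2) + l2/l1 - 1.
log(1/3) = -1.098612.
3/1 = 3.0.
KL = -1.098612 + 3.0 - 1 = 0.9014

0.9014


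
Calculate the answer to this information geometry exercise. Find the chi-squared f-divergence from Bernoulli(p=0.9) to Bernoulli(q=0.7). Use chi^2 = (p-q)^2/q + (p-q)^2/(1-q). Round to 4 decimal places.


Chi-squared divergence between Bernoulli distributions:
chi^2 = (p-q)^2/q + (p-q)^2/(1-q).
p = 0.9, q = 0.7, p-q = 0.2.
(p-q)^2 = 0.04.
term1 = 0.04/0.7 = 0.057143.
term2 = 0.04/0.3 = 0.133333.
chi^2 = 0.057143 + 0.133333 = 0.1905

0.1905


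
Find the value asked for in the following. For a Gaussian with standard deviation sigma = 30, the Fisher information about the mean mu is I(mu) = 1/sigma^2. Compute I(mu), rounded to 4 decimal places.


The Fisher information for the mean of a normal distribution is I(mu) = 1/sigma^2.
sigma = 30, so sigma^2 = 900.
I(mu) = 1/900 = 0.0011

0.0011


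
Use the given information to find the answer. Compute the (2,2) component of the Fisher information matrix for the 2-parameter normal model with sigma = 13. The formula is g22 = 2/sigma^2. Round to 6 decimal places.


For the 2-parameter normal family, the Fisher metric has:
  g11 = 1/sigma^2, g22 = 2/sigma^2.
sigma = 13, sigma^2 = 169.
g22 = 0.011834

0.011834


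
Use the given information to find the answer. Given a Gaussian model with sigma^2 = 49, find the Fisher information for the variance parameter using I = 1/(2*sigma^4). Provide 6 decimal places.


Fisher information for variance: I(sigma^2) = 1/(2*sigma^4).
sigma^2 = 49, so sigma^4 = 2401.
I = 1/(2*2401) = 1/4802 = 0.000208

0.000208


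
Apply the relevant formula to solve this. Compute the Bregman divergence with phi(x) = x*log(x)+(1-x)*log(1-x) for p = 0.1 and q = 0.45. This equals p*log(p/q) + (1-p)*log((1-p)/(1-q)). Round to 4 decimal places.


Bregman divergence with negative entropy generator:
D = p*log(p/q) + (1-p)*log((1-p)/(1-q)).
p = 0.1, q = 0.45.
p*log(p/q) = 0.1*log(0.1/0.45) = -0.150408.
(1-p)*log((1-p)/(1-q)) = 0.9*log(0.9/0.55) = 0.443229.
D = -0.150408 + 0.443229 = 0.2928

0.2928


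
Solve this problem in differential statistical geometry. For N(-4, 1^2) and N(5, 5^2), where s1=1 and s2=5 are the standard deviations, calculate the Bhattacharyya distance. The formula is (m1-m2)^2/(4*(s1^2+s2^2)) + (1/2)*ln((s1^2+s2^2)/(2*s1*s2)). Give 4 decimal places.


Bhattacharyya distance between two Gaussians:
DB = (m1-m2)^2/(4*(s1^2+s2^2)) + (1/2)*ln((s1^2+s2^2)/(2*s1*s2)).
(m1-m2)^2 = (-9)^2 = 81.
s1^2+s2^2 = 1 + 25 = 26.
term1 = 81/104 = 0.778846.
term2 = 0.5*ln(26/10.0) = 0.477756.
DB = 0.778846 + 0.477756 = 1.2566

1.2566


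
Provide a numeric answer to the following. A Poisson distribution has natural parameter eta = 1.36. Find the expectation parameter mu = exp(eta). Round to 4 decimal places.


Expectation parameter for Poisson exponential family:
mu = exp(eta).
eta = 1.36.
mu = exp(1.36) = 3.8962

3.8962


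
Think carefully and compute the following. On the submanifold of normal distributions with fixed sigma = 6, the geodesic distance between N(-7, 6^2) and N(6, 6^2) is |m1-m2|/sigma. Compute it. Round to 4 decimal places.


On the fixed-variance normal subfamily, geodesic distance = |m1-m2|/sigma.
|-7 - 6| = 13.
sigma = 6.
d = 13/6 = 2.1667

2.1667


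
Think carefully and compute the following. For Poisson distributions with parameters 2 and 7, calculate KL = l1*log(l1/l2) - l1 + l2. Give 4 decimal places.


KL divergence for Poisson:
KL = l1*log(l1/l2) - l1 + l2.
l1 = 2, l2 = 7.
log(2/7) = -1.252763.
l1*log(l1/l2) = 2 * -1.252763 = -2.505526.
KL = -2.505526 - 2 + 7 = 2.4945

2.4945


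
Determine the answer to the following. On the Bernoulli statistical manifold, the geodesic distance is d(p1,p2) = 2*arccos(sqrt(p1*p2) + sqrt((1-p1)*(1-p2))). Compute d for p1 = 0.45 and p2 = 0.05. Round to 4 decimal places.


Geodesic distance on Bernoulli manifold:
d(p1,p2) = 2*arccos(sqrt(p1*p2) + sqrt((1-p1)*(1-p2))).
sqrt(p1*p2) = sqrt(0.45*0.05) = 0.15.
sqrt((1-p1)*(1-p2)) = sqrt(0.55*0.95) = 0.722842.
arg = 0.15 + 0.722842 = 0.872842.
d = 2*arccos(0.872842) = 1.0196

1.0196


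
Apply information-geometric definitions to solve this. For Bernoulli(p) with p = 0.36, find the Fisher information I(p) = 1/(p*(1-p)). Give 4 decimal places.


For Bernoulli(p), Fisher information is I(p) = 1/(p*(1-p)).
p = 0.36, 1-p = 0.64.
p*(1-p) = 0.2304.
I(p) = 1/0.2304 = 4.3403

4.3403


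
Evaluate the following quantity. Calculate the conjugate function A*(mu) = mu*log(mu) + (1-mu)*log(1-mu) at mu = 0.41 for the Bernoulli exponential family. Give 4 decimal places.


Legendre transform for Bernoulli:
A*(mu) = mu*log(mu) + (1-mu)*log(1-mu).
mu = 0.41, 1-mu = 0.59.
mu*log(mu) = 0.41*log(0.41) = -0.365555.
(1-mu)*log(1-mu) = 0.59*log(0.59) = -0.311303.
A* = -0.365555 + -0.311303 = -0.6769

-0.6769


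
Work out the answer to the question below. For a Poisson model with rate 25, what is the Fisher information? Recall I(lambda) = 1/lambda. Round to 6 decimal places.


Fisher information for Poisson: I(lambda) = 1/lambda.
lambda = 25.
I(lambda) = 1/25 = 0.040000

0.040000


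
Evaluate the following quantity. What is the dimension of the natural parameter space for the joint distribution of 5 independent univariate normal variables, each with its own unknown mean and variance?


Exponential family dimension calculation:
Each univariate normal has two natural parameters (mu/sigma^2 and -1/(2 sigma^2)).
With 5 independent components, dim = 2 * 5 = 10.

10


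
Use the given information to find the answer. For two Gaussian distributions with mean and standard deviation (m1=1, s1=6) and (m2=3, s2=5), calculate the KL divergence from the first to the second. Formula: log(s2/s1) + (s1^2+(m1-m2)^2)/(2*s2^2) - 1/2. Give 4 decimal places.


KL divergence between normal distributions:
KL = log(s2/s1) + (s1^2 + (m1-m2)^2)/(2*s2^2) - 1/2.
log(5/6) = -0.182322.
(6^2 + (1-3)^2)/(2*5^2) = (36 + 4)/50 = 0.8.
KL = -0.182322 + 0.8 - 0.5 = 0.1177

0.1177


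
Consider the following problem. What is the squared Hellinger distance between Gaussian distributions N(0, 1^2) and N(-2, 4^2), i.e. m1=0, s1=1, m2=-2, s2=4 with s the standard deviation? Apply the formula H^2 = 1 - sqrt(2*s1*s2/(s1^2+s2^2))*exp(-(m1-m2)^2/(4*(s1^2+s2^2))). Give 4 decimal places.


Squared Hellinger distance for Gaussians:
H^2 = 1 - sqrt(2*s1*s2/(s1^2+s2^2)) * exp(-(m1-m2)^2/(4*(s1^2+s2^2))).
s1^2 = 1, s2^2 = 16, s1^2+s2^2 = 17.
sqrt(2*1*4/(17)) = 0.685994.
(m1-m2)^2 = (2)^2 = 4.
exp(-4/(4*17)) = exp(-0.058824) = 0.942873.
H^2 = 1 - 0.685994*0.942873 = 0.3532

0.3532


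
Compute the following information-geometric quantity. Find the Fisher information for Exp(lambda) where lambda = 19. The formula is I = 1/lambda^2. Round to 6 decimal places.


Fisher information for exponential: I(lambda) = 1/lambda^2.
lambda = 19, lambda^2 = 361.
I = 1/361 = 0.002770

0.002770


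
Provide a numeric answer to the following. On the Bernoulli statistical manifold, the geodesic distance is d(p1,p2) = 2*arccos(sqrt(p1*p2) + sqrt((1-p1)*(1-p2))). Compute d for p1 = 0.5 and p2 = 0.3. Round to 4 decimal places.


Geodesic distance on Bernoulli manifold:
d(p1,p2) = 2*arccos(sqrt(p1*p2) + sqrt((1-p1)*(1-p2))).
sqrt(p1*p2) = sqrt(0.5*0.3) = 0.387298.
sqrt((1-p1)*(1-p2)) = sqrt(0.5*0.7) = 0.591608.
arg = 0.387298 + 0.591608 = 0.978906.
d = 2*arccos(0.978906) = 0.4115

0.4115


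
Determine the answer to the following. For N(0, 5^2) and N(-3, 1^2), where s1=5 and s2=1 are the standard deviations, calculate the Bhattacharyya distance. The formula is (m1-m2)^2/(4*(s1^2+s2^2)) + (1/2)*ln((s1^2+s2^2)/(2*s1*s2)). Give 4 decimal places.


Bhattacharyya distance between two Gaussians:
DB = (m1-m2)^2/(4*(s1^2+s2^2)) + (1/2)*ln((s1^2+s2^2)/(2*s1*s2)).
(m1-m2)^2 = (3)^2 = 9.
s1^2+s2^2 = 25 + 1 = 26.
term1 = 9/104 = 0.086538.
term2 = 0.5*ln(26/10.0) = 0.477756.
DB = 0.086538 + 0.477756 = 0.5643

0.5643


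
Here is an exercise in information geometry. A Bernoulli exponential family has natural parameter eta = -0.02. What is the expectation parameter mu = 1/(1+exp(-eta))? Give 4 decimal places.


Dual coordinate (expectation parameter) for Bernoulli:
mu = 1/(1+exp(-eta)).
eta = -0.02.
exp(-eta) = exp(0.02) = 1.020201.
mu = 1/(1+1.020201) = 0.4950

0.4950


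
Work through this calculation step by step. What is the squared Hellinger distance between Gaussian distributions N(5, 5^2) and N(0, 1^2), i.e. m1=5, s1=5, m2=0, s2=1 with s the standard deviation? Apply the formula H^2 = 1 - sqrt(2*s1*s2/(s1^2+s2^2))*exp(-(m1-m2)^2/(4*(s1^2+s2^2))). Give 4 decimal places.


Squared Hellinger distance for Gaussians:
H^2 = 1 - sqrt(2*s1*s2/(s1^2+s2^2)) * exp(-(m1-m2)^2/(4*(s1^2+s2^2))).
s1^2 = 25, s2^2 = 1, s1^2+s2^2 = 26.
sqrt(2*5*1/(26)) = 0.620174.
(m1-m2)^2 = (5)^2 = 25.
exp(-25/(4*26)) = exp(-0.240385) = 0.786325.
H^2 = 1 - 0.620174*0.786325 = 0.5123

0.5123


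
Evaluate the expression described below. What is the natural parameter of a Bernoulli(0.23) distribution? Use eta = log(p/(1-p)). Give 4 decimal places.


Natural parameter for Bernoulli: eta = log(p/(1-p)).
p = 0.23, 1-p = 0.77.
p/(1-p) = 0.298701.
eta = log(0.298701) = -1.2083

-1.2083


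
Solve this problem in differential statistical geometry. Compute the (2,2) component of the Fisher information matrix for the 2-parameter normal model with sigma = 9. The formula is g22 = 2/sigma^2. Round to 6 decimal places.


For the 2-parameter normal family, the Fisher metric has:
  g11 = 1/sigma^2, g22 = 2/sigma^2.
sigma = 9, sigma^2 = 81.
g22 = 0.024691

0.024691


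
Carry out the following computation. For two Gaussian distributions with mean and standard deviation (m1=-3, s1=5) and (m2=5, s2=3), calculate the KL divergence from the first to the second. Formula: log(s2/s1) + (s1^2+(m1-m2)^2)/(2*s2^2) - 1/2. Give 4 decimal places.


KL divergence between normal distributions:
KL = log(s2/s1) + (s1^2 + (m1-m2)^2)/(2*s2^2) - 1/2.
log(3/5) = -0.510826.
(5^2 + (-3-5)^2)/(2*3^2) = (25 + 64)/18 = 4.944444.
KL = -0.510826 + 4.944444 - 0.5 = 3.9336

3.9336


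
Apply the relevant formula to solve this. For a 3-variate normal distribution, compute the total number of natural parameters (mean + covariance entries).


Exponential family dimension calculation:
For 3-dim MVN: mean has 3 params, covariance has 3*4/2 = 6 unique entries.
Total dim = 3 + 6 = 9.

9


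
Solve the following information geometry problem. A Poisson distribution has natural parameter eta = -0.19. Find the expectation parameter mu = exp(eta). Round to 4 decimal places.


Expectation parameter for Poisson exponential family:
mu = exp(eta).
eta = -0.19.
mu = exp(-0.19) = 0.8270

0.8270


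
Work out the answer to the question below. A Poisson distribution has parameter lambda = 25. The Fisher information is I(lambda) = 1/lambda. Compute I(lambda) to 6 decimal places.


Fisher information for Poisson: I(lambda) = 1/lambda.
lambda = 25.
I(lambda) = 1/25 = 0.040000

0.040000


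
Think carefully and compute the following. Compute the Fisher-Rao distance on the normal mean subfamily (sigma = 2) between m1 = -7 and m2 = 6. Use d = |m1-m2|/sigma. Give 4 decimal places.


On the fixed-variance normal subfamily, geodesic distance = |m1-m2|/sigma.
|-7 - 6| = 13.
sigma = 2.
d = 13/2 = 6.5000

6.5000


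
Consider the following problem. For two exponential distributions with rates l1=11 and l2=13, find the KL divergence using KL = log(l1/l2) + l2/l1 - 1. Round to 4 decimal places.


KL divergence for exponential family:
KL = log(l1/l2) + l2/l1 - 1.
log(11/13) = -0.167054.
13/11 = 1.181818.
KL = -0.167054 + 1.181818 - 1 = 0.0148

0.0148


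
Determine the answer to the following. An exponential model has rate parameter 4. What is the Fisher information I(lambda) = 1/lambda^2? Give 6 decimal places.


Fisher information for exponential: I(lambda) = 1/lambda^2.
lambda = 4, lambda^2 = 16.
I = 1/16 = 0.062500

0.062500


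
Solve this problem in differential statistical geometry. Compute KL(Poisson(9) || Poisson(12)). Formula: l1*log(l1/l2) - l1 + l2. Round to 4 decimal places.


KL divergence for Poisson:
KL = l1*log(l1/l2) - l1 + l2.
l1 = 9, l2 = 12.
log(9/12) = -0.287682.
l1*log(l1/l2) = 9 * -0.287682 = -2.589139.
KL = -2.589139 - 9 + 12 = 0.4109

0.4109


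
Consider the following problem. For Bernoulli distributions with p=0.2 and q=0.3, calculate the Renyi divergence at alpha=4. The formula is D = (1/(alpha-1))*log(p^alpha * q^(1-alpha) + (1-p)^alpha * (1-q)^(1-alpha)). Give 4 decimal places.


Renyi divergence of order alpha between Bernoulli distributions:
D = (1/(alpha-1))*log(p^alpha * q^(1-alpha) + (1-p)^alpha * (1-q)^(1-alpha)).
alpha = 4, p = 0.2, q = 0.3.
p^alpha * q^(1-alpha) = 0.2^4 * 0.3^-3 = 0.059259.
(1-p)^alpha * (1-q)^(1-alpha) = 0.8^4 * 0.7^-3 = 1.194169.
sum = 0.059259 + 1.194169 = 1.253428.
D = (1/3)*log(1.253428) = 0.0753

0.0753


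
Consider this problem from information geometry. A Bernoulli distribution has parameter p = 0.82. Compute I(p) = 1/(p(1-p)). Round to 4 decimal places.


For Bernoulli(p), Fisher information is I(p) = 1/(p*(1-p)).
p = 0.82, 1-p = 0.18.
p*(1-p) = 0.1476.
I(p) = 1/0.1476 = 6.7751

6.7751


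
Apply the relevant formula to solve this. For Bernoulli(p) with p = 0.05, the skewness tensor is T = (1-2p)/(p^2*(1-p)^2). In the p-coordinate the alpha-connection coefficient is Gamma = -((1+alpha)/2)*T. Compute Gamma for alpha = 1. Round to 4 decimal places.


Skewness (Amari-Chentsov) tensor: T = (1-2p)/(p^2*(1-p)^2).
p = 0.05, 1-2p = 0.9, p^2 = 0.0025, (1-p)^2 = 0.9025.
T = 0.9/(0.0025 * 0.9025) = 398.891967.
In the p-coordinate, Gamma^(alpha) = Gamma^(0) - (alpha/2)*T with Gamma^(0) = (1/2)*g'(p) = -T/2,
so Gamma^(alpha) = -((1+alpha)/2)*T.
alpha = 1, -(1+alpha)/2 = -1.0.
Gamma = -1.0 * 398.891967 = -398.8920

-398.8920


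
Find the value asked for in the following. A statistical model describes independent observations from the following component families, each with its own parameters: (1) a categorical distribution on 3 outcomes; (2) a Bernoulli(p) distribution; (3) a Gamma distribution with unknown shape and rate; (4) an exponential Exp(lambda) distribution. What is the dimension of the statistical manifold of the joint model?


The dimension of a statistical manifold equals the number of free
(independent) real parameters of the model. For a product of independent
blocks the parameter counts add.
- categorical on 3 outcomes (probabilities sum to 1): 3-1 = 2.
- Bernoulli (p): 1.
- Gamma (shape, rate): 2.
- exponential (lambda): 1.
Total = 2 + 1 + 2 + 1 = 6.
Dimension = 6

6


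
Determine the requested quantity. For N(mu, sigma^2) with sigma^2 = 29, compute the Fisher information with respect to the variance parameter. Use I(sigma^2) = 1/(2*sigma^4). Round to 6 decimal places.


Fisher information for variance: I(sigma^2) = 1/(2*sigma^4).
sigma^2 = 29, so sigma^4 = 841.
I = 1/(2*841) = 1/1682 = 0.000595

0.000595


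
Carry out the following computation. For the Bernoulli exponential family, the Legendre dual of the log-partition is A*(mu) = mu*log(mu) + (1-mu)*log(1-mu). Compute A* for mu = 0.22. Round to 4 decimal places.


Legendre transform for Bernoulli:
A*(mu) = mu*log(mu) + (1-mu)*log(1-mu).
mu = 0.22, 1-mu = 0.78.
mu*log(mu) = 0.22*log(0.22) = -0.333108.
(1-mu)*log(1-mu) = 0.78*log(0.78) = -0.1938.
A* = -0.333108 + -0.1938 = -0.5269

-0.5269


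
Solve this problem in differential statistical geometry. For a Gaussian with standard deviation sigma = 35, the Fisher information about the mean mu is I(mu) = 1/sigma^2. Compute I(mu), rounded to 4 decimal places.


The Fisher information for the mean of a normal distribution is I(mu) = 1/sigma^2.
sigma = 35, so sigma^2 = 1225.
I(mu) = 1/1225 = 0.0008

0.0008


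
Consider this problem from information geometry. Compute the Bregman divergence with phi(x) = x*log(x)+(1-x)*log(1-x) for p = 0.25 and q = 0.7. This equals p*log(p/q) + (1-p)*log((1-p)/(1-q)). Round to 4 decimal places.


Bregman divergence with negative entropy generator:
D = p*log(p/q) + (1-p)*log((1-p)/(1-q)).
p = 0.25, q = 0.7.
p*log(p/q) = 0.25*log(0.25/0.7) = -0.257405.
(1-p)*log((1-p)/(1-q)) = 0.75*log(0.75/0.3) = 0.687218.
D = -0.257405 + 0.687218 = 0.4298

0.4298


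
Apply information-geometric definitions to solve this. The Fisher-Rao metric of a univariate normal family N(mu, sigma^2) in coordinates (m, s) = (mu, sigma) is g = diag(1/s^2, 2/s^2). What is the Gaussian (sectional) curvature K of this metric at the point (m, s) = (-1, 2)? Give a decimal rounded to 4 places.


The metric has the form g = (A dm^2 + B ds^2)/s^2 with A = 1, B = 2.
Substitute u = sqrt(A/B)*m: g = B*(du^2 + ds^2)/s^2, i.e. B times the
Poincare upper half-plane metric, which has constant Gaussian curvature -1.
Scaling a 2D metric by a constant c divides the Gaussian curvature by c,
so K = -1/B = -1/(2) = -0.5000 everywhere (the point (m, s) = (-1, 2) is irrelevant:
the curvature is constant).
The requested Gaussian curvature is K = -0.5000.

-0.5000


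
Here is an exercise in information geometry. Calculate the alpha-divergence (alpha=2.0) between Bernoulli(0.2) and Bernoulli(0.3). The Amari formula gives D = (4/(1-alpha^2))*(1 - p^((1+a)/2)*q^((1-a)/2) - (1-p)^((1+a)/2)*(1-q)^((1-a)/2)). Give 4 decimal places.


Amari alpha-divergence:
D = (4/(1-alpha^2))*(1 - p^((1+a)/2)*q^((1-a)/2) - (1-p)^((1+a)/2)*(1-q)^((1-a)/2)).
alpha = 2.0, p = 0.2, q = 0.3.
e1 = (1+alpha)/2 = 1.5, e2 = (1-alpha)/2 = -0.5.
t1 = p^e1 * q^e2 = 0.2^1.5 * 0.3^-0.5 = 0.163299.
t2 = (1-p)^e1 * (1-q)^e2 = 0.8^1.5 * 0.7^-0.5 = 0.855236.
4/(1-alpha^2) = -1.333333.
D = -1.333333*(1 - 0.163299 - 0.855236) = 0.0247

0.0247


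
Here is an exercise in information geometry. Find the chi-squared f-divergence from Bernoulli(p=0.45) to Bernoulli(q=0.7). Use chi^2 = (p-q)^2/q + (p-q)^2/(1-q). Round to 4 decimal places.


Chi-squared divergence between Bernoulli distributions:
chi^2 = (p-q)^2/q + (p-q)^2/(1-q).
p = 0.45, q = 0.7, p-q = -0.25.
(p-q)^2 = 0.0625.
term1 = 0.0625/0.7 = 0.089286.
term2 = 0.0625/0.3 = 0.208333.
chi^2 = 0.089286 + 0.208333 = 0.2976

0.2976


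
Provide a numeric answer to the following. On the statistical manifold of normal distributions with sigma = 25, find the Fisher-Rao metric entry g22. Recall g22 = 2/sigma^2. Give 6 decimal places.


For the 2-parameter normal family, the Fisher metric has:
  g11 = 1/sigma^2, g22 = 2/sigma^2.
sigma = 25, sigma^2 = 625.
g22 = 0.003200

0.003200


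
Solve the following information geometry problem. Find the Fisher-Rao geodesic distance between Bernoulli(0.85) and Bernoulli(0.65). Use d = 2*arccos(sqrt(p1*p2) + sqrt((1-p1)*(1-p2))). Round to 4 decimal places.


Geodesic distance on Bernoulli manifold:
d(p1,p2) = 2*arccos(sqrt(p1*p2) + sqrt((1-p1)*(1-p2))).
sqrt(p1*p2) = sqrt(0.85*0.65) = 0.743303.
sqrt((1-p1)*(1-p2)) = sqrt(0.15*0.35) = 0.229129.
arg = 0.743303 + 0.229129 = 0.972432.
d = 2*arccos(0.972432) = 0.4707

0.4707


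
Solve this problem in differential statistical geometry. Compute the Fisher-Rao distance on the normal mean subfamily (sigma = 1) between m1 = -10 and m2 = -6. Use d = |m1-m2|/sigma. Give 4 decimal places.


On the fixed-variance normal subfamily, geodesic distance = |m1-m2|/sigma.
|-10 - -6| = 4.
sigma = 1.
d = 4/1 = 4.0000

4.0000


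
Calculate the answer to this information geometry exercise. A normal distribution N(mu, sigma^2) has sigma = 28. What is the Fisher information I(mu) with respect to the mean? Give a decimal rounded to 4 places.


The Fisher information for the mean of a normal distribution is I(mu) = 1/sigma^2.
sigma = 28, so sigma^2 = 784.
I(mu) = 1/784 = 0.0013

0.0013


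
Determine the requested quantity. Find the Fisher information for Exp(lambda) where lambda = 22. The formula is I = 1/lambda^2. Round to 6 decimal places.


Fisher information for exponential: I(lambda) = 1/lambda^2.
lambda = 22, lambda^2 = 484.
I = 1/484 = 0.002066

0.002066


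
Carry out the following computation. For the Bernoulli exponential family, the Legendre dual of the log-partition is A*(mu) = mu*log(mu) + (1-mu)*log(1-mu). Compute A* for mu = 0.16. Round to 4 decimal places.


Legendre transform for Bernoulli:
A*(mu) = mu*log(mu) + (1-mu)*log(1-mu).
mu = 0.16, 1-mu = 0.84.
mu*log(mu) = 0.16*log(0.16) = -0.293213.
(1-mu)*log(1-mu) = 0.84*log(0.84) = -0.146457.
A* = -0.293213 + -0.146457 = -0.4397

-0.4397


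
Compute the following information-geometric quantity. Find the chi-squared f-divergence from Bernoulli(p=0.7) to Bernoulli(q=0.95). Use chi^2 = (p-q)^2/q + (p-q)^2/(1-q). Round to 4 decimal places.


Chi-squared divergence between Bernoulli distributions:
chi^2 = (p-q)^2/q + (p-q)^2/(1-q).
p = 0.7, q = 0.95, p-q = -0.25.
(p-q)^2 = 0.0625.
term1 = 0.0625/0.95 = 0.065789.
term2 = 0.0625/0.05 = 1.25.
chi^2 = 0.065789 + 1.25 = 1.3158

1.3158


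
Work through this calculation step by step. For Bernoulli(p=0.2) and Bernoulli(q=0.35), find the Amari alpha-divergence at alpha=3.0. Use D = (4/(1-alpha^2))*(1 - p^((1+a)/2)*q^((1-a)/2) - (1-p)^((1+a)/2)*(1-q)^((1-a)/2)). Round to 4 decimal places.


Amari alpha-divergence:
D = (4/(1-alpha^2))*(1 - p^((1+a)/2)*q^((1-a)/2) - (1-p)^((1+a)/2)*(1-q)^((1-a)/2)).
alpha = 3.0, p = 0.2, q = 0.35.
e1 = (1+alpha)/2 = 2.0, e2 = (1-alpha)/2 = -1.0.
t1 = p^e1 * q^e2 = 0.2^2.0 * 0.35^-1.0 = 0.114286.
t2 = (1-p)^e1 * (1-q)^e2 = 0.8^2.0 * 0.65^-1.0 = 0.984615.
4/(1-alpha^2) = -0.5.
D = -0.5*(1 - 0.114286 - 0.984615) = 0.0495

0.0495


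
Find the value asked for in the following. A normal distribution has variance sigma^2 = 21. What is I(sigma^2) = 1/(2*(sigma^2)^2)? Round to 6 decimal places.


Fisher information for variance: I(sigma^2) = 1/(2*sigma^4).
sigma^2 = 21, so sigma^4 = 441.
I = 1/(2*441) = 1/882 = 0.001134

0.001134


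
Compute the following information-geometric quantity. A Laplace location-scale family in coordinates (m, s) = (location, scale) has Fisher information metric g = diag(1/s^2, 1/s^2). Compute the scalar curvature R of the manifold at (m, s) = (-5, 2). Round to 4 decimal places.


The metric has the form g = (A dm^2 + B ds^2)/s^2 with A = 1, B = 1.
Substitute u = sqrt(A/B)*m: g = B*(du^2 + ds^2)/s^2, i.e. B times the
Poincare upper half-plane metric, which has constant Gaussian curvature -1.
Scaling a 2D metric by a constant c divides the Gaussian curvature by c,
so K = -1/B = -1/(1) = -1.0000 everywhere (the point (m, s) = (-5, 2) is irrelevant:
the curvature is constant).
Scalar curvature in dimension 2: R = 2K = -2/(1) = -2.0000.

-2.0000


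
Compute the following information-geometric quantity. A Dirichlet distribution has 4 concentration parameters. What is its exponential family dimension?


Exponential family dimension calculation:
Dirichlet with 4 components has 4 natural parameters.

4


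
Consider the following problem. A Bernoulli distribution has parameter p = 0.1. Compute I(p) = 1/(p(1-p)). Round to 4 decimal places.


For Bernoulli(p), Fisher information is I(p) = 1/(p*(1-p)).
p = 0.1, 1-p = 0.9.
p*(1-p) = 0.09.
I(p) = 1/0.09 = 11.1111

11.1111


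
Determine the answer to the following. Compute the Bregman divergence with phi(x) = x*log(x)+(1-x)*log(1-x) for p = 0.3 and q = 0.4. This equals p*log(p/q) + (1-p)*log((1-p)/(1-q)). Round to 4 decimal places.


Bregman divergence with negative entropy generator:
D = p*log(p/q) + (1-p)*log((1-p)/(1-q)).
p = 0.3, q = 0.4.
p*log(p/q) = 0.3*log(0.3/0.4) = -0.086305.
(1-p)*log((1-p)/(1-q)) = 0.7*log(0.7/0.6) = 0.107905.
D = -0.086305 + 0.107905 = 0.0216

0.0216


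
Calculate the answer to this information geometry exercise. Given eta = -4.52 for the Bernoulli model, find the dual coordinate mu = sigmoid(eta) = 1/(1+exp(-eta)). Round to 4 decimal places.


Dual coordinate (expectation parameter) for Bernoulli:
mu = 1/(1+exp(-eta)).
eta = -4.52.
exp(-eta) = exp(4.52) = 91.835598.
mu = 1/(1+91.835598) = 0.0108

0.0108


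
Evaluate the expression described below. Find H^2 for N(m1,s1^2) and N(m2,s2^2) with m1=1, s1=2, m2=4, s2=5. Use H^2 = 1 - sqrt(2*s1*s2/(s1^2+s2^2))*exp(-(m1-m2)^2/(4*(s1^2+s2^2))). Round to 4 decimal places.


Squared Hellinger distance for Gaussians:
H^2 = 1 - sqrt(2*s1*s2/(s1^2+s2^2)) * exp(-(m1-m2)^2/(4*(s1^2+s2^2))).
s1^2 = 4, s2^2 = 25, s1^2+s2^2 = 29.
sqrt(2*2*5/(29)) = 0.830455.
(m1-m2)^2 = (-3)^2 = 9.
exp(-9/(4*29)) = exp(-0.077586) = 0.925347.
H^2 = 1 - 0.830455*0.925347 = 0.2315

0.2315


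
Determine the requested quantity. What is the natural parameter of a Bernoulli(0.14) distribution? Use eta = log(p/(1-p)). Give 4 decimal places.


Natural parameter for Bernoulli: eta = log(p/(1-p)).
p = 0.14, 1-p = 0.86.
p/(1-p) = 0.162791.
eta = log(0.162791) = -1.8153

-1.8153


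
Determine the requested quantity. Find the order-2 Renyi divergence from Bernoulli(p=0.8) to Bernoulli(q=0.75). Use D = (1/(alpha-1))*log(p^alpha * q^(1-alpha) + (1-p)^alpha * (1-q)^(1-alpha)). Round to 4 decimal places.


Renyi divergence of order alpha between Bernoulli distributions:
D = (1/(alpha-1))*log(p^alpha * q^(1-alpha) + (1-p)^alpha * (1-q)^(1-alpha)).
alpha = 2, p = 0.8, q = 0.75.
p^alpha * q^(1-alpha) = 0.8^2 * 0.75^-1 = 0.853333.
(1-p)^alpha * (1-q)^(1-alpha) = 0.2^2 * 0.25^-1 = 0.16.
sum = 0.853333 + 0.16 = 1.013333.
D = (1/1)*log(1.013333) = 0.0132

0.0132


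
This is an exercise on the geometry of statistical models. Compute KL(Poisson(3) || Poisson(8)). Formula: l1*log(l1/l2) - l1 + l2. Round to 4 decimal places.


KL divergence for Poisson:
KL = l1*log(l1/l2) - l1 + l2.
l1 = 3, l2 = 8.
log(3/8) = -0.980829.
l1*log(l1/l2) = 3 * -0.980829 = -2.942488.
KL = -2.942488 - 3 + 8 = 2.0575

2.0575


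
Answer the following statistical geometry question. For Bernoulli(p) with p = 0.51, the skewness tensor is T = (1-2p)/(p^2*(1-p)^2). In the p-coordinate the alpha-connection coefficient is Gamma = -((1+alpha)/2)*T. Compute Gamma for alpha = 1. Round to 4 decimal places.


Skewness (Amari-Chentsov) tensor: T = (1-2p)/(p^2*(1-p)^2).
p = 0.51, 1-2p = -0.02, p^2 = 0.2601, (1-p)^2 = 0.2401.
T = -0.02/(0.2601 * 0.2401) = -0.320256.
In the p-coordinate, Gamma^(alpha) = Gamma^(0) - (alpha/2)*T with Gamma^(0) = (1/2)*g'(p) = -T/2,
so Gamma^(alpha) = -((1+alpha)/2)*T.
alpha = 1, -(1+alpha)/2 = -1.0.
Gamma = -1.0 * -0.320256 = 0.3203

0.3203


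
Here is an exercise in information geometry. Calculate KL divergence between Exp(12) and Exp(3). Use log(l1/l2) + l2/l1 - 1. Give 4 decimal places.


KL divergence for exponential family:
KL = log(l1/l2) + l2/l1 - 1.
log(12/3) = 1.386294.
3/12 = 0.25.
KL = 1.386294 + 0.25 - 1 = 0.6363

0.6363


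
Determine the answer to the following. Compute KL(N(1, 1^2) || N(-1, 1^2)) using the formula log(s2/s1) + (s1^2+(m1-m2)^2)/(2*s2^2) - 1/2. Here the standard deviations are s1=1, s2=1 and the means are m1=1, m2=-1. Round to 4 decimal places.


KL divergence between normal distributions:
KL = log(s2/s1) + (s1^2 + (m1-m2)^2)/(2*s2^2) - 1/2.
log(1/1) = 0.0.
(1^2 + (1--1)^2)/(2*1^2) = (1 + 4)/2 = 2.5.
KL = 0.0 + 2.5 - 0.5 = 2.0000

2.0000


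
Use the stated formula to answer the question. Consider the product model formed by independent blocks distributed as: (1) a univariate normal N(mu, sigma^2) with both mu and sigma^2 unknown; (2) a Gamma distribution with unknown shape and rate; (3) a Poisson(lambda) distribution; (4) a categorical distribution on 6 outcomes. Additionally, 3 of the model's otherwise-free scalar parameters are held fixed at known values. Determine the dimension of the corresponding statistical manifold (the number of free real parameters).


The dimension of a statistical manifold equals the number of free
(independent) real parameters of the model. For a product of independent
blocks the parameter counts add.
- normal (mu, sigma^2): 2.
- Gamma (shape, rate): 2.
- Poisson (lambda): 1.
- categorical on 6 outcomes (probabilities sum to 1): 6-1 = 5.
Total = 2 + 2 + 1 + 5 = 10.
3 parameter(s) fixed at known values: 10 - 3 = 7.
Dimension = 7

7


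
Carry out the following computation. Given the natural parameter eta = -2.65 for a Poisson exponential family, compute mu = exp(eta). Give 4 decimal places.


Expectation parameter for Poisson exponential family:
mu = exp(eta).
eta = -2.65.
mu = exp(-2.65) = 0.0707

0.0707


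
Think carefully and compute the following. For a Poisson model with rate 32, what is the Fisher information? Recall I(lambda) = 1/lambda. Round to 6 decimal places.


Fisher information for Poisson: I(lambda) = 1/lambda.
lambda = 32.
I(lambda) = 1/32 = 0.031250

0.031250


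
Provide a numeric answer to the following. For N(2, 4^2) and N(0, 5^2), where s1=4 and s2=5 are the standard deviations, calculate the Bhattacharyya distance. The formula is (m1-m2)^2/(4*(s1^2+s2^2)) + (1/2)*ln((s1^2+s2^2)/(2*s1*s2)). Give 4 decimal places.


Bhattacharyya distance between two Gaussians:
DB = (m1-m2)^2/(4*(s1^2+s2^2)) + (1/2)*ln((s1^2+s2^2)/(2*s1*s2)).
(m1-m2)^2 = (2)^2 = 4.
s1^2+s2^2 = 16 + 25 = 41.
term1 = 4/164 = 0.02439.
term2 = 0.5*ln(41/40.0) = 0.012346.
DB = 0.02439 + 0.012346 = 0.0367

0.0367


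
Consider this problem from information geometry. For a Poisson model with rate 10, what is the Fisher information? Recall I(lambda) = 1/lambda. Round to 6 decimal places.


Fisher information for Poisson: I(lambda) = 1/lambda.
lambda = 10.
I(lambda) = 1/10 = 0.100000

0.100000


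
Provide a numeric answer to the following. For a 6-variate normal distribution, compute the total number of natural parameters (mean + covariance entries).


Exponential family dimension calculation:
For 6-dim MVN: mean has 6 params, covariance has 6*7/2 = 21 unique entries.
Total dim = 6 + 21 = 27.

27


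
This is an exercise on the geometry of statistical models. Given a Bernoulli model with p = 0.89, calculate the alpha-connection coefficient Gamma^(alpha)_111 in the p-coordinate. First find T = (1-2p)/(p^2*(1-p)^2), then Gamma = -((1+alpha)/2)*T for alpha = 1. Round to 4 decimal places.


Skewness (Amari-Chentsov) tensor: T = (1-2p)/(p^2*(1-p)^2).
p = 0.89, 1-2p = -0.78, p^2 = 0.7921, (1-p)^2 = 0.0121.
T = -0.78/(0.7921 * 0.0121) = -81.382161.
In the p-coordinate, Gamma^(alpha) = Gamma^(0) - (alpha/2)*T with Gamma^(0) = (1/2)*g'(p) = -T/2,
so Gamma^(alpha) = -((1+alpha)/2)*T.
alpha = 1, -(1+alpha)/2 = -1.0.
Gamma = -1.0 * -81.382161 = 81.3822

81.3822


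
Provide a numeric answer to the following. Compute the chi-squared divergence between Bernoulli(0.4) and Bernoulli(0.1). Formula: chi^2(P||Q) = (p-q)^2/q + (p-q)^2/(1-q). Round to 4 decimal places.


Chi-squared divergence between Bernoulli distributions:
chi^2 = (p-q)^2/q + (p-q)^2/(1-q).
p = 0.4, q = 0.1, p-q = 0.3.
(p-q)^2 = 0.09.
term1 = 0.09/0.1 = 0.9.
term2 = 0.09/0.9 = 0.1.
chi^2 = 0.9 + 0.1 = 1.0000

1.0000


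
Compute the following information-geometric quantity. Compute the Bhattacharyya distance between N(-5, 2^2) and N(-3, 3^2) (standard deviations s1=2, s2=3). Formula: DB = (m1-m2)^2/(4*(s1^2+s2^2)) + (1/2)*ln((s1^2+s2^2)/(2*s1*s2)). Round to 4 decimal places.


Bhattacharyya distance between two Gaussians:
DB = (m1-m2)^2/(4*(s1^2+s2^2)) + (1/2)*ln((s1^2+s2^2)/(2*s1*s2)).
(m1-m2)^2 = (-2)^2 = 4.
s1^2+s2^2 = 4 + 9 = 13.
term1 = 4/52 = 0.076923.
term2 = 0.5*ln(13/12.0) = 0.040021.
DB = 0.076923 + 0.040021 = 0.1169

0.1169


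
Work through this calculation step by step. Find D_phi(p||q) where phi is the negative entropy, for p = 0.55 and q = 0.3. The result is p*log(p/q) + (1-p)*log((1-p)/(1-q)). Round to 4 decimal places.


Bregman divergence with negative entropy generator:
D = p*log(p/q) + (1-p)*log((1-p)/(1-q)).
p = 0.55, q = 0.3.
p*log(p/q) = 0.55*log(0.55/0.3) = 0.333375.
(1-p)*log((1-p)/(1-q)) = 0.45*log(0.45/0.7) = -0.198825.
D = 0.333375 + -0.198825 = 0.1345

0.1345


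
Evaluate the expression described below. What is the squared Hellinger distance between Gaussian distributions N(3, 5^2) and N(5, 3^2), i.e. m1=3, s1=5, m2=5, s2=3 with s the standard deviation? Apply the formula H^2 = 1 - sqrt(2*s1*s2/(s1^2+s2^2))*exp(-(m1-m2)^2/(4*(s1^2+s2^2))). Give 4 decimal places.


Squared Hellinger distance for Gaussians:
H^2 = 1 - sqrt(2*s1*s2/(s1^2+s2^2)) * exp(-(m1-m2)^2/(4*(s1^2+s2^2))).
s1^2 = 25, s2^2 = 9, s1^2+s2^2 = 34.
sqrt(2*5*3/(34)) = 0.939336.
(m1-m2)^2 = (-2)^2 = 4.
exp(-4/(4*34)) = exp(-0.029412) = 0.971017.
H^2 = 1 - 0.939336*0.971017 = 0.0879

0.0879


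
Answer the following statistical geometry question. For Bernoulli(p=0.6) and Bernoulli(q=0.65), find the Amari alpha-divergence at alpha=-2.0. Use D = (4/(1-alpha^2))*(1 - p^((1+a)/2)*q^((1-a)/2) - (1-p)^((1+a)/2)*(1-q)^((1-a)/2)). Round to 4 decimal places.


Amari alpha-divergence:
D = (4/(1-alpha^2))*(1 - p^((1+a)/2)*q^((1-a)/2) - (1-p)^((1+a)/2)*(1-q)^((1-a)/2)).
alpha = -2.0, p = 0.6, q = 0.65.
e1 = (1+alpha)/2 = -0.5, e2 = (1-alpha)/2 = 1.5.
t1 = p^e1 * q^e2 = 0.6^-0.5 * 0.65^1.5 = 0.676541.
t2 = (1-p)^e1 * (1-q)^e2 = 0.4^-0.5 * 0.35^1.5 = 0.327395.
4/(1-alpha^2) = -1.333333.
D = -1.333333*(1 - 0.676541 - 0.327395) = 0.0052

0.0052


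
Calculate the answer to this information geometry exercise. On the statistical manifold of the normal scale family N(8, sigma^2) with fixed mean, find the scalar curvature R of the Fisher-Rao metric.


This family has a single free parameter, so its statistical manifold
is 1-dimensional. The Riemann curvature tensor of any 1-dimensional
Riemannian manifold vanishes identically, so R = 0.

0


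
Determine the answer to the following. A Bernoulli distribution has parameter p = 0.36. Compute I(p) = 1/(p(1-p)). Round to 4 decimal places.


For Bernoulli(p), Fisher information is I(p) = 1/(p*(1-p)).
p = 0.36, 1-p = 0.64.
p*(1-p) = 0.2304.
I(p) = 1/0.2304 = 4.3403

4.3403


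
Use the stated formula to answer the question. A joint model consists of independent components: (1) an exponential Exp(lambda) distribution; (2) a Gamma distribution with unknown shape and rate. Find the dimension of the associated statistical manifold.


The dimension of a statistical manifold equals the number of free
(independent) real parameters of the model. For a product of independent
blocks the parameter counts add.
- exponential (lambda): 1.
- Gamma (shape, rate): 2.
Total = 1 + 2 = 3.
Dimension = 3

3


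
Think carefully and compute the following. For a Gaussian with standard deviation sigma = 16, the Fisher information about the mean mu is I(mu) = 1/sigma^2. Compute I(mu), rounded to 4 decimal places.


The Fisher information for the mean of a normal distribution is I(mu) = 1/sigma^2.
sigma = 16, so sigma^2 = 256.
I(mu) = 1/256 = 0.0039

0.0039


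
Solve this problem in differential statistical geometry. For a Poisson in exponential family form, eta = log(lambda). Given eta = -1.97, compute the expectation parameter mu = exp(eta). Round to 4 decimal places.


Expectation parameter for Poisson exponential family:
mu = exp(eta).
eta = -1.97.
mu = exp(-1.97) = 0.1395

0.1395
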